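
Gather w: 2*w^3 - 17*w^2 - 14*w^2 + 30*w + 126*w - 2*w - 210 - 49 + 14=2*w^3 - 31*w^2 + 154*w - 245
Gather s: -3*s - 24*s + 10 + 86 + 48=144 - 27*s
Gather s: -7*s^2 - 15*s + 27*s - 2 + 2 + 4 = -7*s^2 + 12*s + 4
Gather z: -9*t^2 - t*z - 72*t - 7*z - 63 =-9*t^2 - 72*t + z*(-t - 7) - 63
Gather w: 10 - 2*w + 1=11 - 2*w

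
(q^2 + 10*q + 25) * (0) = 0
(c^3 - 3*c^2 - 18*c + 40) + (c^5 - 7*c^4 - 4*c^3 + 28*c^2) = c^5 - 7*c^4 - 3*c^3 + 25*c^2 - 18*c + 40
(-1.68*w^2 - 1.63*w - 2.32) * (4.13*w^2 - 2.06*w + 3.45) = -6.9384*w^4 - 3.2711*w^3 - 12.0198*w^2 - 0.8443*w - 8.004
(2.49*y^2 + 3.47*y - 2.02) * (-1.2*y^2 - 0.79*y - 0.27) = -2.988*y^4 - 6.1311*y^3 - 0.989600000000001*y^2 + 0.6589*y + 0.5454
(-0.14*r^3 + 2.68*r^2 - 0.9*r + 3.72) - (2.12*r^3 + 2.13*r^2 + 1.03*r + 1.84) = -2.26*r^3 + 0.55*r^2 - 1.93*r + 1.88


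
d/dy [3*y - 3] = 3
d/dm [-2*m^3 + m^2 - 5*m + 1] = -6*m^2 + 2*m - 5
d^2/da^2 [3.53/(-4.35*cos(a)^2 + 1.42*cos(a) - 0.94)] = (267.1857*(1 - cos(a)^2)^2 - 174.43848*cos(a)^3 + 82.9740619999999*cos(a)^2 + 217.3087415*cos(a) + 27.2560125*cos(3*a) - 252.553144)/(4.35*cos(a)^2 - 1.42*cos(a) + 0.94)^3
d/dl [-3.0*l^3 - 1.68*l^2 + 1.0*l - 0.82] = -9.0*l^2 - 3.36*l + 1.0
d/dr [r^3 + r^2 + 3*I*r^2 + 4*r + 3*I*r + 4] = 3*r^2 + r*(2 + 6*I) + 4 + 3*I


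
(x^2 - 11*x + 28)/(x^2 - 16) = (x - 7)/(x + 4)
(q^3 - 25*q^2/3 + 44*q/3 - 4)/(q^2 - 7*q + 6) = (3*q^2 - 7*q + 2)/(3*(q - 1))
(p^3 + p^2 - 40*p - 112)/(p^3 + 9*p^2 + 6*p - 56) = (p^2 - 3*p - 28)/(p^2 + 5*p - 14)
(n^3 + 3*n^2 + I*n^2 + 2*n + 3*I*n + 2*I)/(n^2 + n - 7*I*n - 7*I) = (n^2 + n*(2 + I) + 2*I)/(n - 7*I)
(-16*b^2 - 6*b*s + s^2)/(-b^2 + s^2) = (16*b^2 + 6*b*s - s^2)/(b^2 - s^2)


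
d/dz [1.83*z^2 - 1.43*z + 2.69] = 3.66*z - 1.43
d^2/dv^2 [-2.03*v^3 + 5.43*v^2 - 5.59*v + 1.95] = 10.86 - 12.18*v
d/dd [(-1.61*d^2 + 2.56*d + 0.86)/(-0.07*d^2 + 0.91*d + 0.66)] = (-1.2859*d^2 - 2.0048*d + 0.907)/(0.0049*d^4 - 0.1274*d^3 + 0.7357*d^2 + 1.2012*d + 0.4356)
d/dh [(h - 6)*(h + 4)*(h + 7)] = 3*h^2 + 10*h - 38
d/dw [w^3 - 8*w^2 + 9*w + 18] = 3*w^2 - 16*w + 9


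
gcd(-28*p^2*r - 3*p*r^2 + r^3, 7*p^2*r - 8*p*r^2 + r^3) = 7*p*r - r^2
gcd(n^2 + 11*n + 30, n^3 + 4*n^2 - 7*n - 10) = n + 5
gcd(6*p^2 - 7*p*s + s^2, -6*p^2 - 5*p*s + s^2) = 6*p - s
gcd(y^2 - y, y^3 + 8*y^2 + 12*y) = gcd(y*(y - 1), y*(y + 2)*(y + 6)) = y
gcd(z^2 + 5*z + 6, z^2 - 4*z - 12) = z + 2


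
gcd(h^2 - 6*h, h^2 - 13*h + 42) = h - 6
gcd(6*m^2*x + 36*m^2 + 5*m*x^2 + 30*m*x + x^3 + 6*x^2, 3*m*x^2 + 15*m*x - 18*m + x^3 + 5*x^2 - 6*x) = 3*m*x + 18*m + x^2 + 6*x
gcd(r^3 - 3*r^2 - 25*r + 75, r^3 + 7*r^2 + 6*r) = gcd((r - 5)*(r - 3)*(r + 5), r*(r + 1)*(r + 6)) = 1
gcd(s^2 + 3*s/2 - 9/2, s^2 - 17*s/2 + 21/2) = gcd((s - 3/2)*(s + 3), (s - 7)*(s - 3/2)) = s - 3/2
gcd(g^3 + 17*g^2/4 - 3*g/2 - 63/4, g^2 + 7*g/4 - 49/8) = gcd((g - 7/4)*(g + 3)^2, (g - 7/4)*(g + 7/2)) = g - 7/4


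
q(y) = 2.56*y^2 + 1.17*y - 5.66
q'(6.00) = 31.89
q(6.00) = 93.52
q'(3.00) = 16.53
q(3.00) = 20.89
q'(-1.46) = -6.31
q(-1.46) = -1.91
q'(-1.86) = -8.35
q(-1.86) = 1.02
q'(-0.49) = -1.34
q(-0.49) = -5.62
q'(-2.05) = -9.33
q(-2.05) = 2.70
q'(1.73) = 10.03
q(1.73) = 4.03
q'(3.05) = 16.79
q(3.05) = 21.72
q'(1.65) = 9.62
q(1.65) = 3.24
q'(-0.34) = -0.57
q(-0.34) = -5.76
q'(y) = 5.12*y + 1.17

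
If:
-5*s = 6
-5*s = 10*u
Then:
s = -6/5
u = 3/5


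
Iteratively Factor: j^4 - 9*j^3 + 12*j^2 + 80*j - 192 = (j - 4)*(j^3 - 5*j^2 - 8*j + 48) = (j - 4)*(j + 3)*(j^2 - 8*j + 16) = (j - 4)^2*(j + 3)*(j - 4)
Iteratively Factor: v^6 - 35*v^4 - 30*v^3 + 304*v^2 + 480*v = (v)*(v^5 - 35*v^3 - 30*v^2 + 304*v + 480) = v*(v + 3)*(v^4 - 3*v^3 - 26*v^2 + 48*v + 160) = v*(v - 4)*(v + 3)*(v^3 + v^2 - 22*v - 40) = v*(v - 4)*(v + 3)*(v + 4)*(v^2 - 3*v - 10) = v*(v - 5)*(v - 4)*(v + 3)*(v + 4)*(v + 2)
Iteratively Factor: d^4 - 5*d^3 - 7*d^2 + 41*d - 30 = (d - 2)*(d^3 - 3*d^2 - 13*d + 15) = (d - 2)*(d - 1)*(d^2 - 2*d - 15) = (d - 2)*(d - 1)*(d + 3)*(d - 5)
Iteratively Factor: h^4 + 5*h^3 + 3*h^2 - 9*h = (h)*(h^3 + 5*h^2 + 3*h - 9) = h*(h + 3)*(h^2 + 2*h - 3) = h*(h + 3)^2*(h - 1)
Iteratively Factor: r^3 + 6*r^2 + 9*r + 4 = (r + 1)*(r^2 + 5*r + 4) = (r + 1)^2*(r + 4)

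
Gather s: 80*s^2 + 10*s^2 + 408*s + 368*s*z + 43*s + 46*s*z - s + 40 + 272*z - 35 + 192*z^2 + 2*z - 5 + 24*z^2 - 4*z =90*s^2 + s*(414*z + 450) + 216*z^2 + 270*z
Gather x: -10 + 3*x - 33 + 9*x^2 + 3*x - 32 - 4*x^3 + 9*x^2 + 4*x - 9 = -4*x^3 + 18*x^2 + 10*x - 84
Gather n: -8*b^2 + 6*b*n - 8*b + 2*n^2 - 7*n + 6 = -8*b^2 - 8*b + 2*n^2 + n*(6*b - 7) + 6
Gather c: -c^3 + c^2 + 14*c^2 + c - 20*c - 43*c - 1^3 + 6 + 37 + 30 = -c^3 + 15*c^2 - 62*c + 72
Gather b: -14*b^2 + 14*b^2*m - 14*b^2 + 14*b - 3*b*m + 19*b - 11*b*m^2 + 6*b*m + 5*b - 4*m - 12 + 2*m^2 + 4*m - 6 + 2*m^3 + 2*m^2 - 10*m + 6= b^2*(14*m - 28) + b*(-11*m^2 + 3*m + 38) + 2*m^3 + 4*m^2 - 10*m - 12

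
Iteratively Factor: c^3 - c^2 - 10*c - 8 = (c + 1)*(c^2 - 2*c - 8) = (c - 4)*(c + 1)*(c + 2)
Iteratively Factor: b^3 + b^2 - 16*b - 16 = (b + 4)*(b^2 - 3*b - 4) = (b + 1)*(b + 4)*(b - 4)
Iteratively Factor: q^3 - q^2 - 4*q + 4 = (q + 2)*(q^2 - 3*q + 2) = (q - 2)*(q + 2)*(q - 1)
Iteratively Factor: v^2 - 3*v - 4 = (v - 4)*(v + 1)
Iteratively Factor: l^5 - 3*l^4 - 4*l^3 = (l)*(l^4 - 3*l^3 - 4*l^2) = l^2*(l^3 - 3*l^2 - 4*l) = l^2*(l + 1)*(l^2 - 4*l) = l^3*(l + 1)*(l - 4)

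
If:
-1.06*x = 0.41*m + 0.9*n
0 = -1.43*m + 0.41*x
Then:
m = 0.286713286713287*x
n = -1.30839160839161*x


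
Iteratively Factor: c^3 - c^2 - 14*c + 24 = (c - 3)*(c^2 + 2*c - 8) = (c - 3)*(c - 2)*(c + 4)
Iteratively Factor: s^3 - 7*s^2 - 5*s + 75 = (s - 5)*(s^2 - 2*s - 15) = (s - 5)^2*(s + 3)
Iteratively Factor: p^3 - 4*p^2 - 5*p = (p + 1)*(p^2 - 5*p) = (p - 5)*(p + 1)*(p)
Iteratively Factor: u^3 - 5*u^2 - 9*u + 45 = (u - 5)*(u^2 - 9) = (u - 5)*(u - 3)*(u + 3)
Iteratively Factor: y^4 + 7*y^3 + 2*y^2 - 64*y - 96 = (y + 4)*(y^3 + 3*y^2 - 10*y - 24) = (y + 4)^2*(y^2 - y - 6) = (y + 2)*(y + 4)^2*(y - 3)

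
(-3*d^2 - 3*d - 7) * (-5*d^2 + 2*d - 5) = 15*d^4 + 9*d^3 + 44*d^2 + d + 35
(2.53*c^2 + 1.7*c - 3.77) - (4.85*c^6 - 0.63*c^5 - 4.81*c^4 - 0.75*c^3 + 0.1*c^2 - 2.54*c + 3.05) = -4.85*c^6 + 0.63*c^5 + 4.81*c^4 + 0.75*c^3 + 2.43*c^2 + 4.24*c - 6.82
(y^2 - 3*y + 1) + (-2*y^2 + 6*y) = -y^2 + 3*y + 1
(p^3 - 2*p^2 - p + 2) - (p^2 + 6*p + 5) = p^3 - 3*p^2 - 7*p - 3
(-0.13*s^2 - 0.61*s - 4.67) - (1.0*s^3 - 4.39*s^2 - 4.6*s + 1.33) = -1.0*s^3 + 4.26*s^2 + 3.99*s - 6.0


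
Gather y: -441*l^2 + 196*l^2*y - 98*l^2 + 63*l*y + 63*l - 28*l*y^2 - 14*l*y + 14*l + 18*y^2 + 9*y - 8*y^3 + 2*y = -539*l^2 + 77*l - 8*y^3 + y^2*(18 - 28*l) + y*(196*l^2 + 49*l + 11)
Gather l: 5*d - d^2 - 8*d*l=-d^2 - 8*d*l + 5*d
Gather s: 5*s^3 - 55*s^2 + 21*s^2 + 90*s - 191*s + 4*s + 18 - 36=5*s^3 - 34*s^2 - 97*s - 18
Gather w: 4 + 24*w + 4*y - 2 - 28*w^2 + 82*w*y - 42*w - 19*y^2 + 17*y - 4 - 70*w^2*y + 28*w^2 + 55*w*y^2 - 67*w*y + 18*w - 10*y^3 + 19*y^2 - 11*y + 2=-70*w^2*y + w*(55*y^2 + 15*y) - 10*y^3 + 10*y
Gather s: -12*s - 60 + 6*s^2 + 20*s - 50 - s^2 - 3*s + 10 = 5*s^2 + 5*s - 100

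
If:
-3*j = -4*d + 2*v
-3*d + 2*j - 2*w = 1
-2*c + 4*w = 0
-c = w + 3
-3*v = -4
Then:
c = -2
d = -7/3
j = -4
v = 4/3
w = -1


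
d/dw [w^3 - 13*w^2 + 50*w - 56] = 3*w^2 - 26*w + 50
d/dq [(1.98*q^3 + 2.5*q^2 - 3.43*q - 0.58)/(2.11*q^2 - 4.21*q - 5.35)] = (4.1778*q^4 - 16.6716*q^3 - 35.0667*q^2 - 24.3024*q + 15.9087)/(4.4521*q^4 - 17.7662*q^3 - 4.8529*q^2 + 45.047*q + 28.6225)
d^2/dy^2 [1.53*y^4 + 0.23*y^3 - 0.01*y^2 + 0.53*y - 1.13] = 18.36*y^2 + 1.38*y - 0.02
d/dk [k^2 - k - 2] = 2*k - 1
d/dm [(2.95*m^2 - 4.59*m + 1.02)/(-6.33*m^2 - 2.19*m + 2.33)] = (-35.5152*m^2 + 26.6602*m - 8.4609)/(40.0689*m^4 + 27.7254*m^3 - 24.7017*m^2 - 10.2054*m + 5.4289)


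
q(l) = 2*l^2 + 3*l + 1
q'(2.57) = 13.28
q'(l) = 4*l + 3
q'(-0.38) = 1.48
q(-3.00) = 10.00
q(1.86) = 13.50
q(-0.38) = 0.15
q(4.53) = 55.63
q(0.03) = 1.09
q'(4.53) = 21.12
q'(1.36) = 8.44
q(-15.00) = 406.00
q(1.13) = 6.94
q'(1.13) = 7.52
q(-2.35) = 5.00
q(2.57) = 21.92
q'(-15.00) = -57.00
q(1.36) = 8.78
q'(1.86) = 10.44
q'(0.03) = 3.12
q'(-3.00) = -9.00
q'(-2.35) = -6.40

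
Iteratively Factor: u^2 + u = (u)*(u + 1)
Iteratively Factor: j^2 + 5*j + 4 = (j + 4)*(j + 1)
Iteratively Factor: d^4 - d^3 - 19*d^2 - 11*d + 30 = (d - 1)*(d^3 - 19*d - 30) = (d - 1)*(d + 3)*(d^2 - 3*d - 10) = (d - 5)*(d - 1)*(d + 3)*(d + 2)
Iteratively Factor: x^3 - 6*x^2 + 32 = (x - 4)*(x^2 - 2*x - 8) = (x - 4)*(x + 2)*(x - 4)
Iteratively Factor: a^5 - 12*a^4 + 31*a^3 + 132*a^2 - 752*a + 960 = (a - 5)*(a^4 - 7*a^3 - 4*a^2 + 112*a - 192) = (a - 5)*(a - 3)*(a^3 - 4*a^2 - 16*a + 64) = (a - 5)*(a - 4)*(a - 3)*(a^2 - 16) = (a - 5)*(a - 4)^2*(a - 3)*(a + 4)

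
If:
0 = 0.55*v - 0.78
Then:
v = 1.42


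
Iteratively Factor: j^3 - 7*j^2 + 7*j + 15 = (j - 3)*(j^2 - 4*j - 5) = (j - 3)*(j + 1)*(j - 5)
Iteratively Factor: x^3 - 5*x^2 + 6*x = (x - 2)*(x^2 - 3*x) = (x - 3)*(x - 2)*(x)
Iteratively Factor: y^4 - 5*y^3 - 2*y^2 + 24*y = (y - 4)*(y^3 - y^2 - 6*y) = y*(y - 4)*(y^2 - y - 6) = y*(y - 4)*(y - 3)*(y + 2)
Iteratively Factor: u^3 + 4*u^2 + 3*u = (u + 1)*(u^2 + 3*u) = (u + 1)*(u + 3)*(u)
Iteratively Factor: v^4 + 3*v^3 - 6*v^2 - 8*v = (v - 2)*(v^3 + 5*v^2 + 4*v) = (v - 2)*(v + 1)*(v^2 + 4*v) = v*(v - 2)*(v + 1)*(v + 4)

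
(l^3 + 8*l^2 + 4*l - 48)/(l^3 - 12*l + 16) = (l + 6)/(l - 2)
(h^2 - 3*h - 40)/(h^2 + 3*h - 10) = (h - 8)/(h - 2)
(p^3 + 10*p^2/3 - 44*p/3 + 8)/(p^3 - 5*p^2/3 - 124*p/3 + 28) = (p - 2)/(p - 7)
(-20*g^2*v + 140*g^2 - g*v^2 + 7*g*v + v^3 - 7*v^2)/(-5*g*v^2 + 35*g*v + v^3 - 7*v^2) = (4*g + v)/v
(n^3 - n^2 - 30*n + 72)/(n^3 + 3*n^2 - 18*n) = (n - 4)/n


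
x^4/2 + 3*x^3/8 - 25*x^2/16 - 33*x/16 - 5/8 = (x/2 + 1/4)*(x - 2)*(x + 1)*(x + 5/4)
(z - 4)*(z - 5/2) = z^2 - 13*z/2 + 10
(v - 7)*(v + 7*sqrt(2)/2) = v^2 - 7*v + 7*sqrt(2)*v/2 - 49*sqrt(2)/2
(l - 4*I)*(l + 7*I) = l^2 + 3*I*l + 28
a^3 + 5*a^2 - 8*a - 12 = (a - 2)*(a + 1)*(a + 6)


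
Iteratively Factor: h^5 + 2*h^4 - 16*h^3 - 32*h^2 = (h - 4)*(h^4 + 6*h^3 + 8*h^2) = h*(h - 4)*(h^3 + 6*h^2 + 8*h) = h*(h - 4)*(h + 4)*(h^2 + 2*h) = h*(h - 4)*(h + 2)*(h + 4)*(h)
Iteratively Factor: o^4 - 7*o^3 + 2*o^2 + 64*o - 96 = (o - 4)*(o^3 - 3*o^2 - 10*o + 24) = (o - 4)^2*(o^2 + o - 6) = (o - 4)^2*(o + 3)*(o - 2)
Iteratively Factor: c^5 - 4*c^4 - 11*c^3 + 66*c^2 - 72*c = (c - 3)*(c^4 - c^3 - 14*c^2 + 24*c) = (c - 3)*(c - 2)*(c^3 + c^2 - 12*c) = (c - 3)*(c - 2)*(c + 4)*(c^2 - 3*c) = (c - 3)^2*(c - 2)*(c + 4)*(c)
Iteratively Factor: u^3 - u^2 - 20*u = (u)*(u^2 - u - 20) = u*(u - 5)*(u + 4)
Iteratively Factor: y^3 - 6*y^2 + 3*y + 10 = (y - 2)*(y^2 - 4*y - 5) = (y - 2)*(y + 1)*(y - 5)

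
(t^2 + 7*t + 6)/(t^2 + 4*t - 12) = (t + 1)/(t - 2)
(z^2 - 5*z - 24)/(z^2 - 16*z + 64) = (z + 3)/(z - 8)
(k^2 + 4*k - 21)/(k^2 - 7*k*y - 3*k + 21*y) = (-k - 7)/(-k + 7*y)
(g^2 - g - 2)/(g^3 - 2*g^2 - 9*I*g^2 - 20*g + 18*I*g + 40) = (g + 1)/(g^2 - 9*I*g - 20)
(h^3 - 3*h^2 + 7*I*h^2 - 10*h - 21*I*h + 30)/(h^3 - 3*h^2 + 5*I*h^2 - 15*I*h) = (h + 2*I)/h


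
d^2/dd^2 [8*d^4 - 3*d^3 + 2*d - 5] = 6*d*(16*d - 3)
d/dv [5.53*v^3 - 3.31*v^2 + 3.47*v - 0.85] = 16.59*v^2 - 6.62*v + 3.47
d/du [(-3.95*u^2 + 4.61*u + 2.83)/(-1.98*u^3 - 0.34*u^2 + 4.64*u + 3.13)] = (-7.821*u^4 + 18.2556*u^3 + 0.0495999999999981*u^2 - 22.8026*u + 1.2981)/(3.9204*u^6 + 1.3464*u^5 - 18.2588*u^4 - 15.55*u^3 + 19.4012*u^2 + 29.0464*u + 9.7969)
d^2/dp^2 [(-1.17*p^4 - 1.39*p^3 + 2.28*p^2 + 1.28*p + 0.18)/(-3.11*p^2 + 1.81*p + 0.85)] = (22.632714*p^6 - 39.516282*p^5 + 4.44085200000004*p^4 - 5.17206400000003*p^3 - 23.633958*p^2 - 8.197002*p - 1.487096)/(30.080231*p^6 - 52.519503*p^5 + 5.90215800000001*p^4 + 22.778669*p^3 - 1.61313*p^2 - 3.923175*p - 0.614125)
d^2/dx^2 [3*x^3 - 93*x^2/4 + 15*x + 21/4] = 18*x - 93/2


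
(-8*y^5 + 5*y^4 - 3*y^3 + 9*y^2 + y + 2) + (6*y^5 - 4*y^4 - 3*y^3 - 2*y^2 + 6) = -2*y^5 + y^4 - 6*y^3 + 7*y^2 + y + 8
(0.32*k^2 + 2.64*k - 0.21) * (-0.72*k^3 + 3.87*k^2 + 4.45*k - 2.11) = -0.2304*k^5 - 0.6624*k^4 + 11.792*k^3 + 10.2601*k^2 - 6.5049*k + 0.4431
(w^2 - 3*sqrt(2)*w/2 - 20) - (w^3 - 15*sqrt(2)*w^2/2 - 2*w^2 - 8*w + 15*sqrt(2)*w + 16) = -w^3 + 3*w^2 + 15*sqrt(2)*w^2/2 - 33*sqrt(2)*w/2 + 8*w - 36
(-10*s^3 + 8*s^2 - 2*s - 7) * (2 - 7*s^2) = 70*s^5 - 56*s^4 - 6*s^3 + 65*s^2 - 4*s - 14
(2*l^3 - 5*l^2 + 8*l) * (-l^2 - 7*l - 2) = -2*l^5 - 9*l^4 + 23*l^3 - 46*l^2 - 16*l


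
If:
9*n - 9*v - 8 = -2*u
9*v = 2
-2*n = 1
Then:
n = -1/2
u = 29/4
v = 2/9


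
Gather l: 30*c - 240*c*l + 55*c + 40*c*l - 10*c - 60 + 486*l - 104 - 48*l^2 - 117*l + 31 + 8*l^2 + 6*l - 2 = 75*c - 40*l^2 + l*(375 - 200*c) - 135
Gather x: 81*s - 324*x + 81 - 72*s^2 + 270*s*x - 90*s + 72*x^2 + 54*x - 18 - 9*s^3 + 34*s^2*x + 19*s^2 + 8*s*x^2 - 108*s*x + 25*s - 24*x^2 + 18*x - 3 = -9*s^3 - 53*s^2 + 16*s + x^2*(8*s + 48) + x*(34*s^2 + 162*s - 252) + 60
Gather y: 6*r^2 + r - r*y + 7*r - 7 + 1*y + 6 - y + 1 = 6*r^2 - r*y + 8*r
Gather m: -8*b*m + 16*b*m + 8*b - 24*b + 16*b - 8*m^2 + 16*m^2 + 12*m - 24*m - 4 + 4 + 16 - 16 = 8*m^2 + m*(8*b - 12)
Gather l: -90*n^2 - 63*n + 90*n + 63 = -90*n^2 + 27*n + 63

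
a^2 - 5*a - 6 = (a - 6)*(a + 1)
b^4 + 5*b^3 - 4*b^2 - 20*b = b*(b - 2)*(b + 2)*(b + 5)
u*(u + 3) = u^2 + 3*u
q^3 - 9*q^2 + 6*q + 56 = (q - 7)*(q - 4)*(q + 2)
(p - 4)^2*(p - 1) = p^3 - 9*p^2 + 24*p - 16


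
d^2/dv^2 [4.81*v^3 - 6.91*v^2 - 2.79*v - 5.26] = 28.86*v - 13.82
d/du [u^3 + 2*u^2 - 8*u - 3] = 3*u^2 + 4*u - 8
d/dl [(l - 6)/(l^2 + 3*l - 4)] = (-l^2 + 12*l + 14)/(l^4 + 6*l^3 + l^2 - 24*l + 16)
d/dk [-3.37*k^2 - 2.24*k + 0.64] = -6.74*k - 2.24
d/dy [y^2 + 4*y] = 2*y + 4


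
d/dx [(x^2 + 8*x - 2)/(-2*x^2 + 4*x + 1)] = 2*(10*x^2 - 3*x + 8)/(4*x^4 - 16*x^3 + 12*x^2 + 8*x + 1)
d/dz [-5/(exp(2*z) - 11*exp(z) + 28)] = (10*exp(z) - 55)*exp(z)/(exp(2*z) - 11*exp(z) + 28)^2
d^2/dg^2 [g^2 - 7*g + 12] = 2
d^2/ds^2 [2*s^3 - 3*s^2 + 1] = 12*s - 6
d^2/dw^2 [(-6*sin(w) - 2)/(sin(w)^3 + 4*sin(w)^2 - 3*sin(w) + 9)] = 2*(12*sin(w)^7 + 45*sin(w)^6 + 110*sin(w)^5 - 341*sin(w)^4 - 943*sin(w)^3 + 192*sin(w)^2 + 1044*sin(w) - 108)/(sin(w)^3 + 4*sin(w)^2 - 3*sin(w) + 9)^3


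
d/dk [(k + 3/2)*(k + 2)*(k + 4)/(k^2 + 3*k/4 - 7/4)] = 2*(8*k^4 + 12*k^3 - 133*k^2 - 402*k - 310)/(16*k^4 + 24*k^3 - 47*k^2 - 42*k + 49)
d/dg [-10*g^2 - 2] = -20*g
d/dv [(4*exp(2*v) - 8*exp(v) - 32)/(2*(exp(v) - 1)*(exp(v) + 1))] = 4*(exp(2*v) + 7*exp(v) + 1)*exp(v)/(exp(4*v) - 2*exp(2*v) + 1)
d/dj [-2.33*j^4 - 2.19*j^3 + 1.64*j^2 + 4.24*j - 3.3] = -9.32*j^3 - 6.57*j^2 + 3.28*j + 4.24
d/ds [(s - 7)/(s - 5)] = 2/(s - 5)^2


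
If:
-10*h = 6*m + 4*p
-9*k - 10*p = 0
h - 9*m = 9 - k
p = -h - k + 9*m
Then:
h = 53/16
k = 10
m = 23/48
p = -9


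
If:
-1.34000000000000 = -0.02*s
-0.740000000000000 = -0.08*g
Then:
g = 9.25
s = 67.00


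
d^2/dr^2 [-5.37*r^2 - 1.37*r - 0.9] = -10.7400000000000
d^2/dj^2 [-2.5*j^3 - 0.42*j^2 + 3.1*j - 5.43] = -15.0*j - 0.84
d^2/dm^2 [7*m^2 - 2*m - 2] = 14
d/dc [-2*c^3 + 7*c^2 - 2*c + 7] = -6*c^2 + 14*c - 2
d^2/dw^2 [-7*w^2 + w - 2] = -14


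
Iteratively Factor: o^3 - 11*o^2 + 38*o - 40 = (o - 2)*(o^2 - 9*o + 20) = (o - 5)*(o - 2)*(o - 4)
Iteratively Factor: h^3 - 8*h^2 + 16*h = (h - 4)*(h^2 - 4*h) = (h - 4)^2*(h)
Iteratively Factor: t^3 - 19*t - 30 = (t + 2)*(t^2 - 2*t - 15) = (t - 5)*(t + 2)*(t + 3)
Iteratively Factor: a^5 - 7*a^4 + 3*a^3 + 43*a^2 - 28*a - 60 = (a + 1)*(a^4 - 8*a^3 + 11*a^2 + 32*a - 60) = (a - 5)*(a + 1)*(a^3 - 3*a^2 - 4*a + 12) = (a - 5)*(a - 2)*(a + 1)*(a^2 - a - 6) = (a - 5)*(a - 2)*(a + 1)*(a + 2)*(a - 3)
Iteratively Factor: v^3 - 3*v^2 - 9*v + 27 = (v + 3)*(v^2 - 6*v + 9) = (v - 3)*(v + 3)*(v - 3)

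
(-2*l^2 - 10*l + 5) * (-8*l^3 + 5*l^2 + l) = 16*l^5 + 70*l^4 - 92*l^3 + 15*l^2 + 5*l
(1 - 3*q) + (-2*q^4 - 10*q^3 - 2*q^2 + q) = -2*q^4 - 10*q^3 - 2*q^2 - 2*q + 1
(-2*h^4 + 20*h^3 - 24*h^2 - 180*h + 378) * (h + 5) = -2*h^5 + 10*h^4 + 76*h^3 - 300*h^2 - 522*h + 1890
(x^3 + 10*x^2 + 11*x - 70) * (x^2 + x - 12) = x^5 + 11*x^4 + 9*x^3 - 179*x^2 - 202*x + 840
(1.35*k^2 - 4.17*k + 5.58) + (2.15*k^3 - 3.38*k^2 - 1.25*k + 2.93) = 2.15*k^3 - 2.03*k^2 - 5.42*k + 8.51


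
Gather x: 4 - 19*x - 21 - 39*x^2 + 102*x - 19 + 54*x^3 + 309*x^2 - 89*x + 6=54*x^3 + 270*x^2 - 6*x - 30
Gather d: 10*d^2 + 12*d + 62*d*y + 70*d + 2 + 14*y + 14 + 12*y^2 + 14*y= 10*d^2 + d*(62*y + 82) + 12*y^2 + 28*y + 16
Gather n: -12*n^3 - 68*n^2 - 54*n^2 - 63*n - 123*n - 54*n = -12*n^3 - 122*n^2 - 240*n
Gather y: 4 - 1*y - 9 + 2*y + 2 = y - 3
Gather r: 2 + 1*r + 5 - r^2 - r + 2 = 9 - r^2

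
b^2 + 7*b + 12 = (b + 3)*(b + 4)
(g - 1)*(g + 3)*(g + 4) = g^3 + 6*g^2 + 5*g - 12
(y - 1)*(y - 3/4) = y^2 - 7*y/4 + 3/4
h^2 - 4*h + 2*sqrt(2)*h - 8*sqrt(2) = (h - 4)*(h + 2*sqrt(2))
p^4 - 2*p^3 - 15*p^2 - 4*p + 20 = (p - 5)*(p - 1)*(p + 2)^2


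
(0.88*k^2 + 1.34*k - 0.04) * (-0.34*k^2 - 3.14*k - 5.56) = -0.2992*k^4 - 3.2188*k^3 - 9.0868*k^2 - 7.3248*k + 0.2224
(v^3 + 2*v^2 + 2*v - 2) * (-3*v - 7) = -3*v^4 - 13*v^3 - 20*v^2 - 8*v + 14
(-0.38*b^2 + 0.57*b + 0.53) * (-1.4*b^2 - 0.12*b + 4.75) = 0.532*b^4 - 0.7524*b^3 - 2.6154*b^2 + 2.6439*b + 2.5175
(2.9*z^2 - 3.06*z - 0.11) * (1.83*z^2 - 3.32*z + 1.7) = 5.307*z^4 - 15.2278*z^3 + 14.8879*z^2 - 4.8368*z - 0.187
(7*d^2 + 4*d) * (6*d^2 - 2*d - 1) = 42*d^4 + 10*d^3 - 15*d^2 - 4*d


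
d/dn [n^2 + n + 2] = 2*n + 1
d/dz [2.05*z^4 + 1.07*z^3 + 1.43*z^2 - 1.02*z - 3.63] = 8.2*z^3 + 3.21*z^2 + 2.86*z - 1.02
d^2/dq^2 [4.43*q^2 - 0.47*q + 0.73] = 8.86000000000000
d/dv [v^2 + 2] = 2*v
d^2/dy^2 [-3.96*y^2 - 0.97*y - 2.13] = -7.92000000000000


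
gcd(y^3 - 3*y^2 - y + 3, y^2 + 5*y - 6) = y - 1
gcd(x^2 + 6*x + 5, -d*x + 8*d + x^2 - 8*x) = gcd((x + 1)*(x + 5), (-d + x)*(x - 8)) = 1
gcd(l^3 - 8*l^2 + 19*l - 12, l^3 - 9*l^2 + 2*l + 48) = l - 3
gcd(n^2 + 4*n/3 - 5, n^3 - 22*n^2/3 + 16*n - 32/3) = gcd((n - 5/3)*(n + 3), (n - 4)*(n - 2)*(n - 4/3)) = 1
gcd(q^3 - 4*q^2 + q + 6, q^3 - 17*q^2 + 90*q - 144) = q - 3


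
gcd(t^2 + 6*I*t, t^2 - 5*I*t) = t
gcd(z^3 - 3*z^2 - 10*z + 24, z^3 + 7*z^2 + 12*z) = z + 3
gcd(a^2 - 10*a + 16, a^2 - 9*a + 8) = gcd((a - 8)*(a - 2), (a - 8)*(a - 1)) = a - 8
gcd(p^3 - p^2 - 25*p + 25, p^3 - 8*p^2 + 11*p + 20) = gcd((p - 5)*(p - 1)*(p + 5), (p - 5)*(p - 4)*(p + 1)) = p - 5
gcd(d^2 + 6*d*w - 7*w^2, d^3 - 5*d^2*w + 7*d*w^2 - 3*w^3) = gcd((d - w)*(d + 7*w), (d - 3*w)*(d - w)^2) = -d + w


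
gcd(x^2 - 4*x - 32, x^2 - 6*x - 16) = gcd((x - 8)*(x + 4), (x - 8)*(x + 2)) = x - 8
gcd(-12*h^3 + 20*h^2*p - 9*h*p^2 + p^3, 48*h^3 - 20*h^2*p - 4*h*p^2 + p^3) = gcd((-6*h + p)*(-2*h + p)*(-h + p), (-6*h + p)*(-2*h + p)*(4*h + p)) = 12*h^2 - 8*h*p + p^2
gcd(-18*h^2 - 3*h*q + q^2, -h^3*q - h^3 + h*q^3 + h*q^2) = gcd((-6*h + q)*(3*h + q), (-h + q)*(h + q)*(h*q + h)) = 1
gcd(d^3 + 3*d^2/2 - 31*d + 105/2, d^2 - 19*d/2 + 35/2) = d - 5/2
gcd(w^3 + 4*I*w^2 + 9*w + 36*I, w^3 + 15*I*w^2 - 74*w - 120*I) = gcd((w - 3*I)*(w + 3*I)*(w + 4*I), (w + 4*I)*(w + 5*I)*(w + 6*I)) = w + 4*I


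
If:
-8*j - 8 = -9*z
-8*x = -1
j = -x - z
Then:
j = -73/136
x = 1/8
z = 7/17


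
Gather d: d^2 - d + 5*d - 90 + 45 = d^2 + 4*d - 45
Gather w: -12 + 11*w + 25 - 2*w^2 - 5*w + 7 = -2*w^2 + 6*w + 20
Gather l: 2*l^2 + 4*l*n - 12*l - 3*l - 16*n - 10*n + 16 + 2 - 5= 2*l^2 + l*(4*n - 15) - 26*n + 13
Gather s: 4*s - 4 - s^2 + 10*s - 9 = -s^2 + 14*s - 13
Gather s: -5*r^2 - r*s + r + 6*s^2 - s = -5*r^2 + r + 6*s^2 + s*(-r - 1)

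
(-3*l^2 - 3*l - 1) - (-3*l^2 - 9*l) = 6*l - 1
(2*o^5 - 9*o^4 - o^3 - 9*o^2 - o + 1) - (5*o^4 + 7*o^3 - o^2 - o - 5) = 2*o^5 - 14*o^4 - 8*o^3 - 8*o^2 + 6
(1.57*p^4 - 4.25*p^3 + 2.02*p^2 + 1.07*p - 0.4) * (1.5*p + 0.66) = 2.355*p^5 - 5.3388*p^4 + 0.225*p^3 + 2.9382*p^2 + 0.1062*p - 0.264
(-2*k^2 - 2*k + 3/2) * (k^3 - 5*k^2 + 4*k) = -2*k^5 + 8*k^4 + 7*k^3/2 - 31*k^2/2 + 6*k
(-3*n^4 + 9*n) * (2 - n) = 3*n^5 - 6*n^4 - 9*n^2 + 18*n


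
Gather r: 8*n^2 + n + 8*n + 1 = 8*n^2 + 9*n + 1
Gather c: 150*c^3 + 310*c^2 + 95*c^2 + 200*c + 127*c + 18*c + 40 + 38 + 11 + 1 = 150*c^3 + 405*c^2 + 345*c + 90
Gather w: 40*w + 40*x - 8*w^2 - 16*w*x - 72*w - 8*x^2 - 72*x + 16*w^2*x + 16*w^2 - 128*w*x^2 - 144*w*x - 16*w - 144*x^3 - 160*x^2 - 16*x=w^2*(16*x + 8) + w*(-128*x^2 - 160*x - 48) - 144*x^3 - 168*x^2 - 48*x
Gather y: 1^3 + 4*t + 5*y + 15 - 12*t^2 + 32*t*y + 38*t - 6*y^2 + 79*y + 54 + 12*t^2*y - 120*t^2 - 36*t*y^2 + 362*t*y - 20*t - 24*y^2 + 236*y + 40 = -132*t^2 + 22*t + y^2*(-36*t - 30) + y*(12*t^2 + 394*t + 320) + 110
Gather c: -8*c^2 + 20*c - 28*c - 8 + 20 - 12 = -8*c^2 - 8*c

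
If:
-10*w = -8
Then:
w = 4/5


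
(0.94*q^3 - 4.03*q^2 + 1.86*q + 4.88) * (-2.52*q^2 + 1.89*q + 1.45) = -2.3688*q^5 + 11.9322*q^4 - 10.9409*q^3 - 14.6257*q^2 + 11.9202*q + 7.076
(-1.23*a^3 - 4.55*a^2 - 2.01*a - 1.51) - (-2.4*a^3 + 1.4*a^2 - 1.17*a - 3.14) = 1.17*a^3 - 5.95*a^2 - 0.84*a + 1.63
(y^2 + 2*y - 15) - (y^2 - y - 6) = 3*y - 9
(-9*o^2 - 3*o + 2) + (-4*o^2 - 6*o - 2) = -13*o^2 - 9*o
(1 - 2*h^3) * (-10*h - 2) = 20*h^4 + 4*h^3 - 10*h - 2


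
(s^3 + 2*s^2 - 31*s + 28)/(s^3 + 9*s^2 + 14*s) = (s^2 - 5*s + 4)/(s*(s + 2))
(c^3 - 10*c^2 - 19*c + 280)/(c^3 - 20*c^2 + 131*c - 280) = (c + 5)/(c - 5)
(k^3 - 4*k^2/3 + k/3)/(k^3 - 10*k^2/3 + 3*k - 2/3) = k/(k - 2)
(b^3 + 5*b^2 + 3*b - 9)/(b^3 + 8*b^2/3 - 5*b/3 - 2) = 3*(b + 3)/(3*b + 2)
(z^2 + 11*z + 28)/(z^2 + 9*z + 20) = (z + 7)/(z + 5)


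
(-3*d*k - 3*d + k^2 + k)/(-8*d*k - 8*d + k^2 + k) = (3*d - k)/(8*d - k)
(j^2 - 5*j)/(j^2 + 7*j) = (j - 5)/(j + 7)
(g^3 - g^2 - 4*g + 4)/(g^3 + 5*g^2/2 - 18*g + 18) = 2*(g^2 + g - 2)/(2*g^2 + 9*g - 18)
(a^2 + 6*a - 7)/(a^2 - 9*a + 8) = (a + 7)/(a - 8)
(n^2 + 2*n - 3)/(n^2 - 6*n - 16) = (-n^2 - 2*n + 3)/(-n^2 + 6*n + 16)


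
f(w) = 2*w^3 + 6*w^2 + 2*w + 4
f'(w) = 6*w^2 + 12*w + 2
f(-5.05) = -110.66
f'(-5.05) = 94.42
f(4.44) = 306.22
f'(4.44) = 173.56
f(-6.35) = -278.86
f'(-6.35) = 167.74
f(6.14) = 705.43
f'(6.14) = 301.88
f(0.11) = 4.30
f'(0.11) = 3.39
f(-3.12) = -4.58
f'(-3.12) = 22.97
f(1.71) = 34.97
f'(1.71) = 40.06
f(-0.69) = 4.82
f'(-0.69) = -3.42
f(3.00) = 118.00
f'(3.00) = 92.00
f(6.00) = 664.00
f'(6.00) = 290.00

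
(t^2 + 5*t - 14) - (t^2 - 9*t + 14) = 14*t - 28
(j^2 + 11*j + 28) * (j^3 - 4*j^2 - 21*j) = j^5 + 7*j^4 - 37*j^3 - 343*j^2 - 588*j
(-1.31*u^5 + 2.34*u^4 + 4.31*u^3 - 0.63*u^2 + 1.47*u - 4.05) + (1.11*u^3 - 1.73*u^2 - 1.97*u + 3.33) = -1.31*u^5 + 2.34*u^4 + 5.42*u^3 - 2.36*u^2 - 0.5*u - 0.72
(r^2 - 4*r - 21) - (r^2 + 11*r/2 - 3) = -19*r/2 - 18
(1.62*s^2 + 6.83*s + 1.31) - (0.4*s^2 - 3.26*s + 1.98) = 1.22*s^2 + 10.09*s - 0.67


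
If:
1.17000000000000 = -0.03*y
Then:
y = -39.00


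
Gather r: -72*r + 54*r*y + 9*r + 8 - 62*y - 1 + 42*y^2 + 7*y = r*(54*y - 63) + 42*y^2 - 55*y + 7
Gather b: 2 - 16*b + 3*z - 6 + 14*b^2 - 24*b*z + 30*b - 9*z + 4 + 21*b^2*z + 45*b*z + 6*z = b^2*(21*z + 14) + b*(21*z + 14)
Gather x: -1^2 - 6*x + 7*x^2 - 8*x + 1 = 7*x^2 - 14*x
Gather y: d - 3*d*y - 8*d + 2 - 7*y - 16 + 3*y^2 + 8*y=-7*d + 3*y^2 + y*(1 - 3*d) - 14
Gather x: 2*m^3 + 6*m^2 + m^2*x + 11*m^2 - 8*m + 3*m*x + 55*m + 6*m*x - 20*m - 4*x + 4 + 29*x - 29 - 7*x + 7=2*m^3 + 17*m^2 + 27*m + x*(m^2 + 9*m + 18) - 18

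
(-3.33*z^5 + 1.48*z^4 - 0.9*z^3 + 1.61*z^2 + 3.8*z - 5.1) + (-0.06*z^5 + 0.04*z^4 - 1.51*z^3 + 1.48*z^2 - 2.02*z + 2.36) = -3.39*z^5 + 1.52*z^4 - 2.41*z^3 + 3.09*z^2 + 1.78*z - 2.74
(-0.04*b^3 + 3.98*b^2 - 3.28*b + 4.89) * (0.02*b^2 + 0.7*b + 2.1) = -0.0008*b^5 + 0.0516*b^4 + 2.6364*b^3 + 6.1598*b^2 - 3.465*b + 10.269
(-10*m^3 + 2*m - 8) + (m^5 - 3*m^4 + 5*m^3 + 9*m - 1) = m^5 - 3*m^4 - 5*m^3 + 11*m - 9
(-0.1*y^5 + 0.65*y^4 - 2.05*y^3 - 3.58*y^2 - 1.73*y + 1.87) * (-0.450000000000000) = 0.045*y^5 - 0.2925*y^4 + 0.9225*y^3 + 1.611*y^2 + 0.7785*y - 0.8415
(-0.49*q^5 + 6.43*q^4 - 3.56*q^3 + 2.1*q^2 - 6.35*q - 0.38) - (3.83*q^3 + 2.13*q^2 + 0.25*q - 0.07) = -0.49*q^5 + 6.43*q^4 - 7.39*q^3 - 0.0299999999999998*q^2 - 6.6*q - 0.31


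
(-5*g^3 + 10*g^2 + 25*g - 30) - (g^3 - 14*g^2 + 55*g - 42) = -6*g^3 + 24*g^2 - 30*g + 12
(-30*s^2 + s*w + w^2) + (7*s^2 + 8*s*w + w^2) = -23*s^2 + 9*s*w + 2*w^2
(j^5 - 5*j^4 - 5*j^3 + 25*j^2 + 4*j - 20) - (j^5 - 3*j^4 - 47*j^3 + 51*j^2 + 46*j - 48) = -2*j^4 + 42*j^3 - 26*j^2 - 42*j + 28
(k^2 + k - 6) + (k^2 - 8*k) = 2*k^2 - 7*k - 6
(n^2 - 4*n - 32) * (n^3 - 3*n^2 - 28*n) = n^5 - 7*n^4 - 48*n^3 + 208*n^2 + 896*n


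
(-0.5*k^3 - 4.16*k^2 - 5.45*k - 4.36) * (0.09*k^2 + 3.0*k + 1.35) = -0.045*k^5 - 1.8744*k^4 - 13.6455*k^3 - 22.3584*k^2 - 20.4375*k - 5.886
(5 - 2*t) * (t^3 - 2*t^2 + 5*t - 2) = -2*t^4 + 9*t^3 - 20*t^2 + 29*t - 10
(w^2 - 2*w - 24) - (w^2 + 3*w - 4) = -5*w - 20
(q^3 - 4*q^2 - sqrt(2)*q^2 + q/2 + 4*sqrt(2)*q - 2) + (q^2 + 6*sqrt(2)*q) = q^3 - 3*q^2 - sqrt(2)*q^2 + q/2 + 10*sqrt(2)*q - 2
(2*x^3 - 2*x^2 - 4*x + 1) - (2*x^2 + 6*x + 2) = 2*x^3 - 4*x^2 - 10*x - 1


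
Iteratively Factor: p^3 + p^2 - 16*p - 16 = (p + 1)*(p^2 - 16) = (p - 4)*(p + 1)*(p + 4)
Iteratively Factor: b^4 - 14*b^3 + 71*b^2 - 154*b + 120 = (b - 2)*(b^3 - 12*b^2 + 47*b - 60) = (b - 4)*(b - 2)*(b^2 - 8*b + 15) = (b - 4)*(b - 3)*(b - 2)*(b - 5)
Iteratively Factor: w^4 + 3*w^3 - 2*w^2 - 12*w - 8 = (w + 2)*(w^3 + w^2 - 4*w - 4) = (w + 1)*(w + 2)*(w^2 - 4) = (w - 2)*(w + 1)*(w + 2)*(w + 2)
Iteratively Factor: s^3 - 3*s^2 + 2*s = (s - 2)*(s^2 - s) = s*(s - 2)*(s - 1)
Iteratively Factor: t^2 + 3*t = (t + 3)*(t)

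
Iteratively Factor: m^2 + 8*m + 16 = (m + 4)*(m + 4)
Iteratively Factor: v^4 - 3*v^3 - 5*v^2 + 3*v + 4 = (v - 1)*(v^3 - 2*v^2 - 7*v - 4) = (v - 4)*(v - 1)*(v^2 + 2*v + 1) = (v - 4)*(v - 1)*(v + 1)*(v + 1)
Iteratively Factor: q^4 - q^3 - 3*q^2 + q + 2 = (q + 1)*(q^3 - 2*q^2 - q + 2) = (q - 1)*(q + 1)*(q^2 - q - 2) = (q - 1)*(q + 1)^2*(q - 2)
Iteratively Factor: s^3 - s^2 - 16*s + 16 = (s - 4)*(s^2 + 3*s - 4) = (s - 4)*(s + 4)*(s - 1)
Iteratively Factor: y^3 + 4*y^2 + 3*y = (y)*(y^2 + 4*y + 3) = y*(y + 1)*(y + 3)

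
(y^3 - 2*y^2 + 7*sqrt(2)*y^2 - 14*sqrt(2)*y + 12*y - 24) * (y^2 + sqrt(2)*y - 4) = y^5 - 2*y^4 + 8*sqrt(2)*y^4 - 16*sqrt(2)*y^3 + 22*y^3 - 44*y^2 - 16*sqrt(2)*y^2 - 48*y + 32*sqrt(2)*y + 96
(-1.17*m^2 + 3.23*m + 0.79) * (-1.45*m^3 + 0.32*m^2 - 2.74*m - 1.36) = 1.6965*m^5 - 5.0579*m^4 + 3.0939*m^3 - 7.0062*m^2 - 6.5574*m - 1.0744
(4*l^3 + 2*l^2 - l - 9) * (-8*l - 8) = -32*l^4 - 48*l^3 - 8*l^2 + 80*l + 72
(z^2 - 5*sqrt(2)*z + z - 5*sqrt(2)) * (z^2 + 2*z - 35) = z^4 - 5*sqrt(2)*z^3 + 3*z^3 - 33*z^2 - 15*sqrt(2)*z^2 - 35*z + 165*sqrt(2)*z + 175*sqrt(2)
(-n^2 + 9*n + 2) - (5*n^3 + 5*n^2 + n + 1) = -5*n^3 - 6*n^2 + 8*n + 1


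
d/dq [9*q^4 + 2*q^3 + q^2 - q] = 36*q^3 + 6*q^2 + 2*q - 1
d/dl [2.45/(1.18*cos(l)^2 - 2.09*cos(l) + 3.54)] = (5.782*cos(l) - 5.1205)*sin(l)/(1.18*cos(l)^2 - 2.09*cos(l) + 3.54)^2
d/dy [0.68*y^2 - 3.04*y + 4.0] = 1.36*y - 3.04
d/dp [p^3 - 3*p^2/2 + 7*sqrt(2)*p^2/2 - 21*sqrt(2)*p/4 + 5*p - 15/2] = 3*p^2 - 3*p + 7*sqrt(2)*p - 21*sqrt(2)/4 + 5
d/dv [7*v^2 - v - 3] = 14*v - 1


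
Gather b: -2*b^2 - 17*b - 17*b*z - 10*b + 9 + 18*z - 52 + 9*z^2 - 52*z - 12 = -2*b^2 + b*(-17*z - 27) + 9*z^2 - 34*z - 55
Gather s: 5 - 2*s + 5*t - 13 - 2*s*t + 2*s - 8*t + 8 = -2*s*t - 3*t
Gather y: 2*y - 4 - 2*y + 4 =0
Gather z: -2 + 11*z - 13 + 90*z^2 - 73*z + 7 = 90*z^2 - 62*z - 8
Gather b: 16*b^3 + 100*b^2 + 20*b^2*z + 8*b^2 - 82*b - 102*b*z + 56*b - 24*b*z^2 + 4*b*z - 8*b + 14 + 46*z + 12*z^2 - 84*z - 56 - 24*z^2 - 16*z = 16*b^3 + b^2*(20*z + 108) + b*(-24*z^2 - 98*z - 34) - 12*z^2 - 54*z - 42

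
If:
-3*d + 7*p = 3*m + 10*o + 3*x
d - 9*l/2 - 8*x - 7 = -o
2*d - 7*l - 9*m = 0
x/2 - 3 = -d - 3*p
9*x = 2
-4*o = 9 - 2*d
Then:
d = 2777/1242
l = -353/207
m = 10190/5589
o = -703/621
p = 811/3726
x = 2/9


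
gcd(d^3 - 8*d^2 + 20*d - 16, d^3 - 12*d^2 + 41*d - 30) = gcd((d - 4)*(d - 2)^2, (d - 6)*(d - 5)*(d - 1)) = 1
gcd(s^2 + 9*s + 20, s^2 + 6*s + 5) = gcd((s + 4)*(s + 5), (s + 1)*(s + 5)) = s + 5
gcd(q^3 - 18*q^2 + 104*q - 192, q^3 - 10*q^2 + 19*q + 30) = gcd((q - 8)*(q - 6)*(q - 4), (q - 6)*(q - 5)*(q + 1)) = q - 6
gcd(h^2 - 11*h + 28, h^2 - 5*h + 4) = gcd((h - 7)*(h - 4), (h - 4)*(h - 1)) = h - 4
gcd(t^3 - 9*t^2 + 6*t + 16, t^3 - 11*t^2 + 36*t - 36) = t - 2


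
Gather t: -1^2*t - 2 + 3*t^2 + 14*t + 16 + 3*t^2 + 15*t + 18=6*t^2 + 28*t + 32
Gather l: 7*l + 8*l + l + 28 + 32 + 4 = 16*l + 64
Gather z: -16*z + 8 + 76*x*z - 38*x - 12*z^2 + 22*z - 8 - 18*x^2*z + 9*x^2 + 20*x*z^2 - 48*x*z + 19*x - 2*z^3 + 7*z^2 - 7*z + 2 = 9*x^2 - 19*x - 2*z^3 + z^2*(20*x - 5) + z*(-18*x^2 + 28*x - 1) + 2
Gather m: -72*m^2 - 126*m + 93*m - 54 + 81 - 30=-72*m^2 - 33*m - 3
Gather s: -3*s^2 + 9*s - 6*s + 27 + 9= -3*s^2 + 3*s + 36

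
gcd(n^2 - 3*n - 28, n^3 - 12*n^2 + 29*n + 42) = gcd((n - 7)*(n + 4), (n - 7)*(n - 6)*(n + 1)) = n - 7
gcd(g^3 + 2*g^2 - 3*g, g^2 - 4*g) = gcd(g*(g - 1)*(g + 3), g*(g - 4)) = g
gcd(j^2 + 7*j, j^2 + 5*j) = j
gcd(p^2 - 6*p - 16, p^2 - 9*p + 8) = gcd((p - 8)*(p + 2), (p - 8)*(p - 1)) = p - 8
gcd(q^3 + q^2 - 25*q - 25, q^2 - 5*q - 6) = q + 1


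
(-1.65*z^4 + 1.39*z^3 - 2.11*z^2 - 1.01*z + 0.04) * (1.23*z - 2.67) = -2.0295*z^5 + 6.1152*z^4 - 6.3066*z^3 + 4.3914*z^2 + 2.7459*z - 0.1068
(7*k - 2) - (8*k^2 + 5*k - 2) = -8*k^2 + 2*k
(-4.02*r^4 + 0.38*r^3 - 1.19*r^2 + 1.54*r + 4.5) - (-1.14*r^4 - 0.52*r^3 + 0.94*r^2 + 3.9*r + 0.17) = -2.88*r^4 + 0.9*r^3 - 2.13*r^2 - 2.36*r + 4.33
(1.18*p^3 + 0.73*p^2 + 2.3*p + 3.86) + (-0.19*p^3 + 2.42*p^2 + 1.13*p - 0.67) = 0.99*p^3 + 3.15*p^2 + 3.43*p + 3.19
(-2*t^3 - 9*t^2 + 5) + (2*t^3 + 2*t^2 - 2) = 3 - 7*t^2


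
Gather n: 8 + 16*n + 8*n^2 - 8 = 8*n^2 + 16*n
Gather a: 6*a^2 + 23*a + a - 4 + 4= 6*a^2 + 24*a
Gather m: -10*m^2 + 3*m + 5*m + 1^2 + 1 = -10*m^2 + 8*m + 2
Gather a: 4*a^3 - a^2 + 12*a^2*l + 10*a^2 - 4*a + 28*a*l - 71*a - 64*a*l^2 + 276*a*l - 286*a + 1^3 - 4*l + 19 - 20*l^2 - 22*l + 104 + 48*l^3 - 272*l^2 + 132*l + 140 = 4*a^3 + a^2*(12*l + 9) + a*(-64*l^2 + 304*l - 361) + 48*l^3 - 292*l^2 + 106*l + 264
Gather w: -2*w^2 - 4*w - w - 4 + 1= -2*w^2 - 5*w - 3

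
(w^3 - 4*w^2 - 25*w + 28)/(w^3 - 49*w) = (w^2 + 3*w - 4)/(w*(w + 7))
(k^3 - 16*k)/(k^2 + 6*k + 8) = k*(k - 4)/(k + 2)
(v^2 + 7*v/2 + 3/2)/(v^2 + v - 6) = (v + 1/2)/(v - 2)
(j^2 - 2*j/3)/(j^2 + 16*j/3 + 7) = j*(3*j - 2)/(3*j^2 + 16*j + 21)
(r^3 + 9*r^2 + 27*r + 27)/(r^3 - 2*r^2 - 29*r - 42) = (r^2 + 6*r + 9)/(r^2 - 5*r - 14)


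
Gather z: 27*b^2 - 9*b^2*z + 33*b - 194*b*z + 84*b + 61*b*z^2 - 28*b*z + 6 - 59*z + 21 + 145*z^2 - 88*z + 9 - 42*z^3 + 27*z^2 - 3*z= 27*b^2 + 117*b - 42*z^3 + z^2*(61*b + 172) + z*(-9*b^2 - 222*b - 150) + 36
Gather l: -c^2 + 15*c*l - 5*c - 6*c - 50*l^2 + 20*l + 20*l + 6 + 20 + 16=-c^2 - 11*c - 50*l^2 + l*(15*c + 40) + 42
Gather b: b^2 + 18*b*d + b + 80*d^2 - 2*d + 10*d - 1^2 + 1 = b^2 + b*(18*d + 1) + 80*d^2 + 8*d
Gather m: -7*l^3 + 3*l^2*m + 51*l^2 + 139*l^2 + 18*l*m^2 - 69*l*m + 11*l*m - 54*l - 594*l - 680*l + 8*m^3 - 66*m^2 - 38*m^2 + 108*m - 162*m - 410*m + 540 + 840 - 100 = -7*l^3 + 190*l^2 - 1328*l + 8*m^3 + m^2*(18*l - 104) + m*(3*l^2 - 58*l - 464) + 1280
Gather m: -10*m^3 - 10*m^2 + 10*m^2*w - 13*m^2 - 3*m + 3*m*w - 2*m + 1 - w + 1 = -10*m^3 + m^2*(10*w - 23) + m*(3*w - 5) - w + 2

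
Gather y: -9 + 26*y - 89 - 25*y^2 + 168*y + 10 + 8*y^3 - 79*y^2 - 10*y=8*y^3 - 104*y^2 + 184*y - 88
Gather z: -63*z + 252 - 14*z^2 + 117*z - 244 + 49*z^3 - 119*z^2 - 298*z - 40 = 49*z^3 - 133*z^2 - 244*z - 32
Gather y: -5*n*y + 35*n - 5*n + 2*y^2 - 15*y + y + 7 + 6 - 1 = 30*n + 2*y^2 + y*(-5*n - 14) + 12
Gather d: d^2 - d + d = d^2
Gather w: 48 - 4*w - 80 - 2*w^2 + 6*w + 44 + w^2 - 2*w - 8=4 - w^2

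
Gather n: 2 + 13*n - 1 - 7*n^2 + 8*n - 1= -7*n^2 + 21*n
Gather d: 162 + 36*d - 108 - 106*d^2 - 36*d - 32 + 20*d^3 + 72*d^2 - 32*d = 20*d^3 - 34*d^2 - 32*d + 22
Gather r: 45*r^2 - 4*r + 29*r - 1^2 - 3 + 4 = 45*r^2 + 25*r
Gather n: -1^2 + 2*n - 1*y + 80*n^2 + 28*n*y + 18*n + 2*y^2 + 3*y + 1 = 80*n^2 + n*(28*y + 20) + 2*y^2 + 2*y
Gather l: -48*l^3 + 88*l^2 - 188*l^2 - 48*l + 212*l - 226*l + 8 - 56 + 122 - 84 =-48*l^3 - 100*l^2 - 62*l - 10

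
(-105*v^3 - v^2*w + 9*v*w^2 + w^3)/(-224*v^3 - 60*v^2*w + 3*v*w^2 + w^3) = (15*v^2 - 2*v*w - w^2)/(32*v^2 + 4*v*w - w^2)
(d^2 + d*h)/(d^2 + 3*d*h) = (d + h)/(d + 3*h)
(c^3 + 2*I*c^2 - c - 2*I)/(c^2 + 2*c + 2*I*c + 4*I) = (c^2 - 1)/(c + 2)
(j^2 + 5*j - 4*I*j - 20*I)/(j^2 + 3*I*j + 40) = (j^2 + j*(5 - 4*I) - 20*I)/(j^2 + 3*I*j + 40)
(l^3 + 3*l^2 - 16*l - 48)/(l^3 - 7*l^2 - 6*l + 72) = (l + 4)/(l - 6)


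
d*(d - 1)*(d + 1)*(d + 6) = d^4 + 6*d^3 - d^2 - 6*d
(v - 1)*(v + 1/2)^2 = v^3 - 3*v/4 - 1/4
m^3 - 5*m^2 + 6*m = m*(m - 3)*(m - 2)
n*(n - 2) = n^2 - 2*n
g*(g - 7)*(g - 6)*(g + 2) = g^4 - 11*g^3 + 16*g^2 + 84*g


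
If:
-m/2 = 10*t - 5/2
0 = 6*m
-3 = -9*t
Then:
No Solution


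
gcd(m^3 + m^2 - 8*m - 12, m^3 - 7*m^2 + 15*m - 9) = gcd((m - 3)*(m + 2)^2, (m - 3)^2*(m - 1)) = m - 3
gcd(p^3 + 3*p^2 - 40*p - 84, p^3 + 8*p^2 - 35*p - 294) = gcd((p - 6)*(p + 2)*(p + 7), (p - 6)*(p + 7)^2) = p^2 + p - 42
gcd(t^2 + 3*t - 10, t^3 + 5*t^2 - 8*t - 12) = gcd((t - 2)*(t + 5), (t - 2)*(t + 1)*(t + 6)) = t - 2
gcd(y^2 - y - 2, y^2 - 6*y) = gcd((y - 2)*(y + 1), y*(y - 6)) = 1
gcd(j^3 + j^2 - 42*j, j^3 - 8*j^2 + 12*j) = j^2 - 6*j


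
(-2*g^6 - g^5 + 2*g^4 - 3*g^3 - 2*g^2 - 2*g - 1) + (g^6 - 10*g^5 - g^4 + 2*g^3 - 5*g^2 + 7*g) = -g^6 - 11*g^5 + g^4 - g^3 - 7*g^2 + 5*g - 1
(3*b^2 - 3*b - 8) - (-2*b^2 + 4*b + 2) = 5*b^2 - 7*b - 10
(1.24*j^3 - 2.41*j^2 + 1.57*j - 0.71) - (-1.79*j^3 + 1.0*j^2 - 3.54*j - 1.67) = 3.03*j^3 - 3.41*j^2 + 5.11*j + 0.96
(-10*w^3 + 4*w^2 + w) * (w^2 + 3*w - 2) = -10*w^5 - 26*w^4 + 33*w^3 - 5*w^2 - 2*w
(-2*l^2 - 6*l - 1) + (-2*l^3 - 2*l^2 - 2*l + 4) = -2*l^3 - 4*l^2 - 8*l + 3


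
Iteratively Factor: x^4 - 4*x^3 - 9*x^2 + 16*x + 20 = (x - 5)*(x^3 + x^2 - 4*x - 4) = (x - 5)*(x + 2)*(x^2 - x - 2) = (x - 5)*(x - 2)*(x + 2)*(x + 1)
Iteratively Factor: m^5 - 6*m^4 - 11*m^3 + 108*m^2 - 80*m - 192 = (m + 4)*(m^4 - 10*m^3 + 29*m^2 - 8*m - 48) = (m + 1)*(m + 4)*(m^3 - 11*m^2 + 40*m - 48) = (m - 4)*(m + 1)*(m + 4)*(m^2 - 7*m + 12) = (m - 4)*(m - 3)*(m + 1)*(m + 4)*(m - 4)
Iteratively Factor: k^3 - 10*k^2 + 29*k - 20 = (k - 4)*(k^2 - 6*k + 5) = (k - 4)*(k - 1)*(k - 5)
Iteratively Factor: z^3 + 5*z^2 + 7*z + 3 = (z + 1)*(z^2 + 4*z + 3) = (z + 1)*(z + 3)*(z + 1)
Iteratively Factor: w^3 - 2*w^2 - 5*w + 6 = (w + 2)*(w^2 - 4*w + 3) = (w - 3)*(w + 2)*(w - 1)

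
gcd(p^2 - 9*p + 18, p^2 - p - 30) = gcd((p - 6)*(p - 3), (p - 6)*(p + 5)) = p - 6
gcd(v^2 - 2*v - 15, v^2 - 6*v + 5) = v - 5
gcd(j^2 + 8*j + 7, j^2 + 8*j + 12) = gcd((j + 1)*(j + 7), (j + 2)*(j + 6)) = 1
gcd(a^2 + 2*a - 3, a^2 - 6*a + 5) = a - 1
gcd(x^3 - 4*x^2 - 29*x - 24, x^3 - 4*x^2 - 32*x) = x - 8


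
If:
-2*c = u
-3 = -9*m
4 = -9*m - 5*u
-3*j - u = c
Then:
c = 7/10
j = 7/30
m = 1/3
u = -7/5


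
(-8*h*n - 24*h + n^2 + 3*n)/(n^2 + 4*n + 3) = (-8*h + n)/(n + 1)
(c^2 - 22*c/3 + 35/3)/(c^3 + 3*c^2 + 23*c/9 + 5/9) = 3*(3*c^2 - 22*c + 35)/(9*c^3 + 27*c^2 + 23*c + 5)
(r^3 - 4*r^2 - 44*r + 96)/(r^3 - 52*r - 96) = (r - 2)/(r + 2)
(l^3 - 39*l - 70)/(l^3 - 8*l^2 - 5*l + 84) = (l^2 + 7*l + 10)/(l^2 - l - 12)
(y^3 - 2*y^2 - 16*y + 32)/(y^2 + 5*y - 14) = (y^2 - 16)/(y + 7)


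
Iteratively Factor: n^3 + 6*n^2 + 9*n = (n + 3)*(n^2 + 3*n) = n*(n + 3)*(n + 3)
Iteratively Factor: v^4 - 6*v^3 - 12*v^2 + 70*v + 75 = (v + 3)*(v^3 - 9*v^2 + 15*v + 25) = (v - 5)*(v + 3)*(v^2 - 4*v - 5) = (v - 5)^2*(v + 3)*(v + 1)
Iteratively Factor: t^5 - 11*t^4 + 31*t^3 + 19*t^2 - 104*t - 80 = (t - 5)*(t^4 - 6*t^3 + t^2 + 24*t + 16) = (t - 5)*(t + 1)*(t^3 - 7*t^2 + 8*t + 16) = (t - 5)*(t + 1)^2*(t^2 - 8*t + 16) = (t - 5)*(t - 4)*(t + 1)^2*(t - 4)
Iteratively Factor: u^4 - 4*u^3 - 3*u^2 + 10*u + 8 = (u + 1)*(u^3 - 5*u^2 + 2*u + 8) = (u - 2)*(u + 1)*(u^2 - 3*u - 4) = (u - 4)*(u - 2)*(u + 1)*(u + 1)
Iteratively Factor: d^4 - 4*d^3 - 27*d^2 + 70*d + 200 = (d - 5)*(d^3 + d^2 - 22*d - 40) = (d - 5)*(d + 2)*(d^2 - d - 20) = (d - 5)*(d + 2)*(d + 4)*(d - 5)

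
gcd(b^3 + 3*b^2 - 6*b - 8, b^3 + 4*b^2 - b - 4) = b^2 + 5*b + 4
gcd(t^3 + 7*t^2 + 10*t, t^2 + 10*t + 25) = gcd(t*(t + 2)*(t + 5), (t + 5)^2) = t + 5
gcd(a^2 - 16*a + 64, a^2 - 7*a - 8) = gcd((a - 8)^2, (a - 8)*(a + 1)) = a - 8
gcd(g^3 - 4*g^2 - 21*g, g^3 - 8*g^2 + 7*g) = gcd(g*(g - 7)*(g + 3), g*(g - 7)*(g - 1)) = g^2 - 7*g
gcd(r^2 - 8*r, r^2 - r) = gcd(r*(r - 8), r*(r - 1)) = r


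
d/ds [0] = 0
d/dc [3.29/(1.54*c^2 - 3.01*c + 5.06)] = (9.9029 - 10.1332*c)/(1.54*c^2 - 3.01*c + 5.06)^2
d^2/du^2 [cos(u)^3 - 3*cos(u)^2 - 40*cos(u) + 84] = 157*cos(u)/4 + 6*cos(2*u) - 9*cos(3*u)/4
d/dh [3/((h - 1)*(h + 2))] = 3*(-2*h - 1)/(h^4 + 2*h^3 - 3*h^2 - 4*h + 4)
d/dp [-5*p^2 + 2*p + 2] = 2 - 10*p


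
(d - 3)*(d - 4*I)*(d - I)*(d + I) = d^4 - 3*d^3 - 4*I*d^3 + d^2 + 12*I*d^2 - 3*d - 4*I*d + 12*I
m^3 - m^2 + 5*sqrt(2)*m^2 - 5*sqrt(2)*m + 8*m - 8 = (m - 1)*(m + sqrt(2))*(m + 4*sqrt(2))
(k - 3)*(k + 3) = k^2 - 9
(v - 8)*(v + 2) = v^2 - 6*v - 16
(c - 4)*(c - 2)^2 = c^3 - 8*c^2 + 20*c - 16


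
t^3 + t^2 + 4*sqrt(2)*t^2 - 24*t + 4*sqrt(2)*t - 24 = (t + 1)*(t - 2*sqrt(2))*(t + 6*sqrt(2))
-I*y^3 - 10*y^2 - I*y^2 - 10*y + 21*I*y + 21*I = (y - 7*I)*(y - 3*I)*(-I*y - I)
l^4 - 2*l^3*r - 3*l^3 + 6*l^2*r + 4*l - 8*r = (l - 2)^2*(l + 1)*(l - 2*r)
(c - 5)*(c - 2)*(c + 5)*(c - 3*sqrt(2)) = c^4 - 3*sqrt(2)*c^3 - 2*c^3 - 25*c^2 + 6*sqrt(2)*c^2 + 50*c + 75*sqrt(2)*c - 150*sqrt(2)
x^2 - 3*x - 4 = (x - 4)*(x + 1)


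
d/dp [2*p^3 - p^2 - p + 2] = 6*p^2 - 2*p - 1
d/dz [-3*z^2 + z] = 1 - 6*z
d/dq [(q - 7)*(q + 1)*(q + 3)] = 3*q^2 - 6*q - 25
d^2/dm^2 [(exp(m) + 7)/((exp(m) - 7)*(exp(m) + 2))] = (exp(4*m) + 33*exp(3*m) - 21*exp(2*m) + 497*exp(m) - 294)*exp(m)/(exp(6*m) - 15*exp(5*m) + 33*exp(4*m) + 295*exp(3*m) - 462*exp(2*m) - 2940*exp(m) - 2744)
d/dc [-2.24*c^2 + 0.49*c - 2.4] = 0.49 - 4.48*c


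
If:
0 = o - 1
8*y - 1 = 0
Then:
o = 1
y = 1/8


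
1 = 1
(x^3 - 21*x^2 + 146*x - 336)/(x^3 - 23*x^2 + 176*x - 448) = (x - 6)/(x - 8)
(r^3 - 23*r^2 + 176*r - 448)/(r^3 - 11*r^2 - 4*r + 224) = (r - 8)/(r + 4)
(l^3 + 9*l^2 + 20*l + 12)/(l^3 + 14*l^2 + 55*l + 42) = (l + 2)/(l + 7)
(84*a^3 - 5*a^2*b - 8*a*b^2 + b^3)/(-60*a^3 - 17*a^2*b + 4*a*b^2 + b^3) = (-7*a + b)/(5*a + b)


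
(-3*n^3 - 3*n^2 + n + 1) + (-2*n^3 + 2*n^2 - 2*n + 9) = -5*n^3 - n^2 - n + 10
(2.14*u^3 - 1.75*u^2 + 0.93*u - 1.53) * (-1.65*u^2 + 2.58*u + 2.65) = -3.531*u^5 + 8.4087*u^4 - 0.3785*u^3 + 0.2864*u^2 - 1.4829*u - 4.0545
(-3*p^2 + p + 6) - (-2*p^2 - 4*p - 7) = -p^2 + 5*p + 13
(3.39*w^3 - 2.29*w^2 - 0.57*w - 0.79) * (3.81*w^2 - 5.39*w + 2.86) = 12.9159*w^5 - 26.997*w^4 + 19.8668*w^3 - 6.487*w^2 + 2.6279*w - 2.2594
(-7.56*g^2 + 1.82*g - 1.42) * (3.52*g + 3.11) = -26.6112*g^3 - 17.1052*g^2 + 0.661799999999999*g - 4.4162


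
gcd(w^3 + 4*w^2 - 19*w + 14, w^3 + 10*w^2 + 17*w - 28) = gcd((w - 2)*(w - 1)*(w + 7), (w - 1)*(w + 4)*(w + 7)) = w^2 + 6*w - 7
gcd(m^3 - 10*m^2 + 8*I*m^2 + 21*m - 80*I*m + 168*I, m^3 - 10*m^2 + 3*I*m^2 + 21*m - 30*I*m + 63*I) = m^2 - 10*m + 21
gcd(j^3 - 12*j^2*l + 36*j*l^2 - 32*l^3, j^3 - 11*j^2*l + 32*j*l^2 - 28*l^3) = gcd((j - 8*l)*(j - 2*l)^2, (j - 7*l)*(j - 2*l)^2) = j^2 - 4*j*l + 4*l^2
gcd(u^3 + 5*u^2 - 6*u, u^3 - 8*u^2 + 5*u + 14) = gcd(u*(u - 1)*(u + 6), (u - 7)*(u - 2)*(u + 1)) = 1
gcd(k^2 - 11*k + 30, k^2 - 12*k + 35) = k - 5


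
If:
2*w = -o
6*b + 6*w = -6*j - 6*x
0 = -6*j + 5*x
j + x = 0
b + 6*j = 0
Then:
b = 0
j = 0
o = 0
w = 0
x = 0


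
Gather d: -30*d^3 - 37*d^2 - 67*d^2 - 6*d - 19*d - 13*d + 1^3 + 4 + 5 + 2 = -30*d^3 - 104*d^2 - 38*d + 12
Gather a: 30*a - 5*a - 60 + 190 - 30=25*a + 100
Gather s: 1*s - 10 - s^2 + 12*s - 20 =-s^2 + 13*s - 30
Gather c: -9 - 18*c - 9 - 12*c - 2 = -30*c - 20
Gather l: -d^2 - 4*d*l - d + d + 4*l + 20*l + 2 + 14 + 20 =-d^2 + l*(24 - 4*d) + 36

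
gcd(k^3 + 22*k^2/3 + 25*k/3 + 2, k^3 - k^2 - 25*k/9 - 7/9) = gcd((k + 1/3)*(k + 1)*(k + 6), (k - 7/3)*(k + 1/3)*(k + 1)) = k^2 + 4*k/3 + 1/3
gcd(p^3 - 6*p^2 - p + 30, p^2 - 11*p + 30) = p - 5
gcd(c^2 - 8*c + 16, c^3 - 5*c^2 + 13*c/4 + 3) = c - 4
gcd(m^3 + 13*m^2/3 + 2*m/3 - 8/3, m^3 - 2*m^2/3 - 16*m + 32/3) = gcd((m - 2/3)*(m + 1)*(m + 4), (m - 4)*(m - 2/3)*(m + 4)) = m^2 + 10*m/3 - 8/3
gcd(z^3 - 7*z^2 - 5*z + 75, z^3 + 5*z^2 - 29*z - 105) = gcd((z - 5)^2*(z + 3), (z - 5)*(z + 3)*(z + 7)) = z^2 - 2*z - 15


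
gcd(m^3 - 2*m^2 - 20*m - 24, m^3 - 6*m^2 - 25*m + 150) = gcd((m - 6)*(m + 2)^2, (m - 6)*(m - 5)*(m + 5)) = m - 6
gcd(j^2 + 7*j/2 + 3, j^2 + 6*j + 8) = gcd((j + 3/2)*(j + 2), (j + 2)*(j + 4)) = j + 2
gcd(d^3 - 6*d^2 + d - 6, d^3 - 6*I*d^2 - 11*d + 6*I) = d - I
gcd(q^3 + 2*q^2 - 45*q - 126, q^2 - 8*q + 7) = q - 7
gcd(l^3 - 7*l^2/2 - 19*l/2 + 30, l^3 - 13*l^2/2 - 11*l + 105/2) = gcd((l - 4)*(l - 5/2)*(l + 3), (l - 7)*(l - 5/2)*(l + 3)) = l^2 + l/2 - 15/2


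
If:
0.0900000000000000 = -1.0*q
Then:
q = -0.09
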